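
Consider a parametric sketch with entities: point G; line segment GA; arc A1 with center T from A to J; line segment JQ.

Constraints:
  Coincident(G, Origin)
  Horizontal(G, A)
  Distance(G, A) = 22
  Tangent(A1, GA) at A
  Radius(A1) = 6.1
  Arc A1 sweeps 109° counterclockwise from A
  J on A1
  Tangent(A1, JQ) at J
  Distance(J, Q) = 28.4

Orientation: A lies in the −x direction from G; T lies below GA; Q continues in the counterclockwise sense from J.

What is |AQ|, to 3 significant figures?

35.1

On A1, A sits at bearing 90° from T; a 109° counterclockwise sweep puts J at bearing 199°, so J = T + 6.1·(cos 199°, sin 199°) = (-27.8, -8.09). The tangent condition forces TJ to be normal to JQ, so JQ runs along (−sin 199°, cos 199°); with |JQ| = 28.4, Q = (-18.5, -34.9). Then |AQ| = |Q − A| = 35.1.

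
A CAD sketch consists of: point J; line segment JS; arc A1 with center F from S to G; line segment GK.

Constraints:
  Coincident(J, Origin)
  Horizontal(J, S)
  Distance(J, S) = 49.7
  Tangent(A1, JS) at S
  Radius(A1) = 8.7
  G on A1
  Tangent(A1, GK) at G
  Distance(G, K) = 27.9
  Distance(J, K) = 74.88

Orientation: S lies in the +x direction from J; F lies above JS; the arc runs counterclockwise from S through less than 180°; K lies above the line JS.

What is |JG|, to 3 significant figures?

58.1

Checks: |FG| = 8.700 ✓; ∠(FG, GK) = 90.00° ✓; |GK| = 27.90 ✓; |JK| = 74.88 ✓.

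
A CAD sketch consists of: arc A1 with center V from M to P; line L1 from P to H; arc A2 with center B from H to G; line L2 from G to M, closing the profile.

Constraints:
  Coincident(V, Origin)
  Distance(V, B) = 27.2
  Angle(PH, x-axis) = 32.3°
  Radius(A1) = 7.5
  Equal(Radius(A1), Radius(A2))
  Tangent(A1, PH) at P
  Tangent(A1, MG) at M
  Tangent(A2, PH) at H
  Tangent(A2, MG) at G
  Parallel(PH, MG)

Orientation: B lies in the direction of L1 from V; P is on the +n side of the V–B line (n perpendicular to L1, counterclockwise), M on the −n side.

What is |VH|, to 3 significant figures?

28.2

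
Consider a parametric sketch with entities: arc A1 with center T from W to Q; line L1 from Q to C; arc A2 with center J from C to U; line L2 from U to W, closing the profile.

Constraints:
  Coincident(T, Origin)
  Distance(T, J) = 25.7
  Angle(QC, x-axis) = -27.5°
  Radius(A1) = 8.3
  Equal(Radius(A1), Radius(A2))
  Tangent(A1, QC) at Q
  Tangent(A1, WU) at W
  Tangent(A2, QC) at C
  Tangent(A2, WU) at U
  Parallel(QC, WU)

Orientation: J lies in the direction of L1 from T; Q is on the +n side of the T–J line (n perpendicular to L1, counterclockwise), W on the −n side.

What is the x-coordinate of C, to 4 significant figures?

26.63

The slot axis is L1's direction at -27.5°, so u = (cos -27.5°, sin -27.5°) = (0.8870, -0.4617) and n = (−sin -27.5°, cos -27.5°) = (0.4617, 0.8870). T is at the origin and J lies 25.7 along u from T, so J = 25.7·u = (22.80, -11.87). Tangency of A1 to both parallel lines with radius 8.3 puts Q and W at T ± 8.3·n: Q = (3.833, 7.362), W = (-3.833, -7.362). Equal radii place C and U the same way about J: C = J + 8.3·n = (26.63, -4.505), U = J − 8.3·n = (18.96, -19.23). So C.x = 26.63.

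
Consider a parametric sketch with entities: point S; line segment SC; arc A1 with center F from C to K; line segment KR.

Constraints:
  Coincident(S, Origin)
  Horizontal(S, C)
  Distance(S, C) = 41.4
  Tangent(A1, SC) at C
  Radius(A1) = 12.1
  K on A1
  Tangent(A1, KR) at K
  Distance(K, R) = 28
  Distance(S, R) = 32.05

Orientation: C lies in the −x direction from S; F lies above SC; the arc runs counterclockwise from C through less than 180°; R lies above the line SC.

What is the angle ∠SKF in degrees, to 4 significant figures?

154.3°

Checks: |FC| = 12.10 ✓; |FK| = 12.10 ✓; ∠(FK, KR) = 90.00° ✓; |KR| = 28.00 ✓; |SR| = 32.05 ✓.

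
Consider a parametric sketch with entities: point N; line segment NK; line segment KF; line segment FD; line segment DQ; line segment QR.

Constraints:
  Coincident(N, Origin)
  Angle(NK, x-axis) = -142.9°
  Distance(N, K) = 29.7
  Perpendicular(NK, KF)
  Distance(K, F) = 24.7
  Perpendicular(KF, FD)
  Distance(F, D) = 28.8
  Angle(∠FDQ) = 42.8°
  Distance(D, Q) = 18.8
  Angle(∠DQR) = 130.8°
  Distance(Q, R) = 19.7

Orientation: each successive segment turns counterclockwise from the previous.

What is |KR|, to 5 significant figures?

14.844

N is at the origin; NK runs at -142.9° with length 29.7, so K = (-23.688, -17.915). NK ⟂ KF, so KF runs at -52.900°; with |KF| = 24.7, F = (-8.7890, -37.616). KF is perpendicular to FD, so FD runs at 37.100°; with |FD| = 28.8, D = (14.181, -20.243). ∠FDQ = 42.8° gives DQ at 174.30° from the x-axis; with |DQ| = 18.8, Q = (-4.5256, -18.376). ∠DQR = 130.8° gives QR at -136.50° from the x-axis; with |QR| = 19.7, R = (-18.816, -31.937). Then |KR| = |R − K| = 14.844.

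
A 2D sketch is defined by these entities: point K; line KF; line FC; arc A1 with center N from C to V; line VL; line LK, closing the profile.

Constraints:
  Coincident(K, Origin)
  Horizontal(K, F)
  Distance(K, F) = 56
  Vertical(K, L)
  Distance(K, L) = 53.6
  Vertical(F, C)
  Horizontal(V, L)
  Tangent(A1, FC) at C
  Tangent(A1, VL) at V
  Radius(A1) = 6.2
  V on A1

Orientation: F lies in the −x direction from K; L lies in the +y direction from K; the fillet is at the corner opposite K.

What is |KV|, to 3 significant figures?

73.2

K is at the origin; KF is horizontal with |KF| = 56.0 and F on the −x side, so F = (-56.0, 0.00). K and L share the same x with |KL| = 53.6 and L on the +y side, so L = (0.00, 53.6). The virtual corner opposite K is at (-56.0, 53.6). A1 meets FC tangentially, so NC is at right angles to FC and the tangent condition forces NV to be normal to VL, with radius 6.2, so the center N sits 6.2 in from both sides at N = (-49.8, 47.4). That places the tangent points at C = (-56.0, 47.4) on FC and V = (-49.8, 53.6) on VL. Then |KV| = |V − K| = 73.2.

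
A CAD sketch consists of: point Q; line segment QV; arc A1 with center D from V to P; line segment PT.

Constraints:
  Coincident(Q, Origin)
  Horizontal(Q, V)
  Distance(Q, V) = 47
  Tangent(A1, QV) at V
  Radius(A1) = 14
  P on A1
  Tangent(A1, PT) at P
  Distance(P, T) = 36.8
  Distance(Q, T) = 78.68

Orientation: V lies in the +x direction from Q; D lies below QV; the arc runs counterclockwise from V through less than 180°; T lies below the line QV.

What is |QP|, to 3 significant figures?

42.9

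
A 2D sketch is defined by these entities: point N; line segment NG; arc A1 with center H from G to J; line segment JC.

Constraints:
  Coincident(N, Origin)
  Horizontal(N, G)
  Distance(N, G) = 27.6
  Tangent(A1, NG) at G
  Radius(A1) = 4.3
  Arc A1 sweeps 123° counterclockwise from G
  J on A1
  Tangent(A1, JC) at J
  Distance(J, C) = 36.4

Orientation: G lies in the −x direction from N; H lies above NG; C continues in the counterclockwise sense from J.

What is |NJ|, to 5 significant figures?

24.896

Tangency of A1 to NG means the radius HG is perpendicular to NG, so H = G + (0, 4.3) = (-27.600, 4.3000). On A1, G sits at bearing -90° from H; a 123° counterclockwise sweep puts J at bearing 33°, so J = H + 4.3·(cos 33°, sin 33°) = (-23.994, 6.6419). Then |NJ| = |J − N| = 24.896.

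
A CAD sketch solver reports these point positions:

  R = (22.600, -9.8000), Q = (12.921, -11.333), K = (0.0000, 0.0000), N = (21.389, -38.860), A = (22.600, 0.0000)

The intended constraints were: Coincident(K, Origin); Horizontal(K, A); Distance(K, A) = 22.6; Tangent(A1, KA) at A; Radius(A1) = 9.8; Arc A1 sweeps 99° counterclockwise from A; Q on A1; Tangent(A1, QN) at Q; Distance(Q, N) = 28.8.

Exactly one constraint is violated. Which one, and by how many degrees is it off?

Tangent(A1, QN) at Q — off by 8.10°.

K = (0.00, 0.00) ✓; K.y = 0.00, A.y = 0.00 ✓; |KA| = 22.60 ✓; ∠(RA, AK) = 90.00° ✓; |RA| = 9.800 ✓; bearing(R→Q) − bearing(R→A) = 99.00° ✓; |RQ| = 9.800 ✓; ∠(RQ, QN) = 81.90° ✗; |QN| = 28.80 ✓.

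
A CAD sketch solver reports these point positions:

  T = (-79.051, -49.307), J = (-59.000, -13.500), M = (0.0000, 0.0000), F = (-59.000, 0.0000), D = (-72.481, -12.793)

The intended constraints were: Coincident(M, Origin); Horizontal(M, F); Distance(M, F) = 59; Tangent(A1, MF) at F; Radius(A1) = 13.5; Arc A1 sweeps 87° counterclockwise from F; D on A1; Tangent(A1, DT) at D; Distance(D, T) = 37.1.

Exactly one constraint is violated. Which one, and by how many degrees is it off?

Tangent(A1, DT) at D — off by 7.20°.

M = (0.00, 0.00) ✓; M.y = 0.00, F.y = 0.00 ✓; |MF| = 59.00 ✓; ∠(JF, FM) = 90.00° ✓; |JF| = 13.50 ✓; bearing(J→D) − bearing(J→F) = 87.00° ✓; |JD| = 13.50 ✓; ∠(JD, DT) = 97.20° ✗; |DT| = 37.10 ✓.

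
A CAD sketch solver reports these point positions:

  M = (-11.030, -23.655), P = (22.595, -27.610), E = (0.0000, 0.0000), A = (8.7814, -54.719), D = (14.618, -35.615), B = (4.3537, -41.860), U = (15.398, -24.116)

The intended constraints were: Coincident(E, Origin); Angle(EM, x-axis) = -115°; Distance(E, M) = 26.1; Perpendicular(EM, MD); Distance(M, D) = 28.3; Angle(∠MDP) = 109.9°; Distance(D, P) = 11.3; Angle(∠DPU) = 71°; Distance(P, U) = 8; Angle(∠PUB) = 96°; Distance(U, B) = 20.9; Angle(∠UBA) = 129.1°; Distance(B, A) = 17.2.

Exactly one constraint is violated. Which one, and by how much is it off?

Distance(B, A) = 17.2 — off by 3.60.

E = (0.00, 0.00) ✓; EM at -115.0° ✓; |EM| = 26.10 ✓; ∠(EM, MD) = 90.00° ✓; |MD| = 28.30 ✓; ∠MDP = 109.9° ✓; |DP| = 11.30 ✓; ∠DPU = 71.00° ✓; |PU| = 8.000 ✓; ∠PUB = 96.00° ✓; |UB| = 20.90 ✓; ∠UBA = 129.1° ✓; |BA| = 13.60 ✗.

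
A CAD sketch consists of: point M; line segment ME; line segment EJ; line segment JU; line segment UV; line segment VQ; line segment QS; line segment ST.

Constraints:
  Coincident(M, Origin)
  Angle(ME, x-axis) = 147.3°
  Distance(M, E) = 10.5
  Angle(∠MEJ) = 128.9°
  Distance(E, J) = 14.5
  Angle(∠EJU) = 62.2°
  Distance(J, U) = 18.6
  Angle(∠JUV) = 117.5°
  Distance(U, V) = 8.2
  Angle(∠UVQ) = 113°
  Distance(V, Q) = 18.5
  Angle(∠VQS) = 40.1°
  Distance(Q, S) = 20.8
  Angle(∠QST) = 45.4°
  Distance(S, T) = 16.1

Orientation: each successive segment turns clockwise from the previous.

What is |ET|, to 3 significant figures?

15.2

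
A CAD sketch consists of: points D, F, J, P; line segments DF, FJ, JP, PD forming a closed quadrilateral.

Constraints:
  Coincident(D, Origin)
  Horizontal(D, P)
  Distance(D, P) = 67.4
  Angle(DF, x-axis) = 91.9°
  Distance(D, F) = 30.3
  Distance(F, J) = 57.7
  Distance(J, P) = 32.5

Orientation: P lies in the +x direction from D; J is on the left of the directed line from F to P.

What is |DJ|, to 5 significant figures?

64.466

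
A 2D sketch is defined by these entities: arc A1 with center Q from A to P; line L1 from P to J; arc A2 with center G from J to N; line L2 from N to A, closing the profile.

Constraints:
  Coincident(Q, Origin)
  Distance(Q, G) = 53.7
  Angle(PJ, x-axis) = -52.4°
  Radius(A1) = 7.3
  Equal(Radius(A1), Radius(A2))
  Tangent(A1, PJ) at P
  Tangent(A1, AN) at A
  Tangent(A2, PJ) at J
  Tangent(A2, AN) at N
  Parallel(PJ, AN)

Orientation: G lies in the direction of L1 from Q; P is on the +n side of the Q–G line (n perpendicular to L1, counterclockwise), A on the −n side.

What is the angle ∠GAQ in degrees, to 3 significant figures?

82.3°

Q is at the origin and G lies 53.7 along u from Q, so G = 53.7·u = (32.8, -42.5). Tangency of A1 to both parallel lines with radius 7.3 puts P and A at Q ± 7.3·n: P = (5.78, 4.45), A = (-5.78, -4.45). Then cos ∠GAQ = AG·AQ / (|AG||AQ|), giving 82.3°.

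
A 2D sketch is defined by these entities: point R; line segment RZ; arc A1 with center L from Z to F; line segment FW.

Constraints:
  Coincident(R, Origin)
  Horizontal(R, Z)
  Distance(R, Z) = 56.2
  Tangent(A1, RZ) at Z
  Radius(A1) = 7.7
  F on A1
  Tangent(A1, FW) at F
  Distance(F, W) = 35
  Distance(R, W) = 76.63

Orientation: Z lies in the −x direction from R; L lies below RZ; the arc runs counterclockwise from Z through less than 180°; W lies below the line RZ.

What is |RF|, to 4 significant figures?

64.37

R is at the origin; R and Z share the same y with |RZ| = 56.2 and Z on the −x side, so Z = (-56.20, 0.000). Tangency of A1 to RZ means the radius LZ is perpendicular to RZ, so L = Z + (0, -7.7) = (-56.20, -7.700). Since LF ⟂ FW (tangency), |LW| = √(7.7² + 35.0²) = 35.84 regardless of where F sits on A1. So W lies on both circle(R, 76.63) and circle(L, 35.84); the below-RZ intersection is W = (-63.59, -42.77). F is the foot of the tangent from W: F = (-63.90, -7.769).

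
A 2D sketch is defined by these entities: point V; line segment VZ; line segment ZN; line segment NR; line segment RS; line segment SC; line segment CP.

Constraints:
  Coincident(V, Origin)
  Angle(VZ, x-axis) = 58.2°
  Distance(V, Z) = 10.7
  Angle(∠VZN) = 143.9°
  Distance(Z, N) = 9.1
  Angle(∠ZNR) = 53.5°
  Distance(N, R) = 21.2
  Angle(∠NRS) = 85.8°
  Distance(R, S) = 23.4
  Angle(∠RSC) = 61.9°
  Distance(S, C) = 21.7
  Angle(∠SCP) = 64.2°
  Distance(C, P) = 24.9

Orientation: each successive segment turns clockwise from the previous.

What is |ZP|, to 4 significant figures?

19.00

∠RSC = 61.9° gives SC at 43.30° from the x-axis; with |SC| = 21.7, C = (2.412, 14.33). ∠SCP = 64.2° gives CP at -72.50° from the x-axis; with |CP| = 24.9, P = (9.900, -9.418). Then |ZP| = |P − Z| = 19.00.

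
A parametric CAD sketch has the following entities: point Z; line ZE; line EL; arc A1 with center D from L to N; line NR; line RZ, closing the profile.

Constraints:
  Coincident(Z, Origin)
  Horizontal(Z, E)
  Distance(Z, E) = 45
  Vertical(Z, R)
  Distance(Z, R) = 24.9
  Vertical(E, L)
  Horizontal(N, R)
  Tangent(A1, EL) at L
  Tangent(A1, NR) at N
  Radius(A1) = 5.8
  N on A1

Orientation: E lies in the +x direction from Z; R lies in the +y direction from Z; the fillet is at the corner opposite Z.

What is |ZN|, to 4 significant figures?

46.44

Z is at the origin; ZE is horizontal with |ZE| = 45.0 and E on the +x side, so E = (45.00, 0.000). ZR is vertical with |ZR| = 24.9 and R on the +y side, so R = (0.000, 24.90). The virtual corner opposite Z is at (45.00, 24.90). A1 meets EL tangentially, so DL is at right angles to EL and the tangent condition forces DN to be normal to NR, with radius 5.8, so the center D sits 5.8 in from both sides at D = (39.20, 19.10). That places the tangent points at L = (45.00, 19.10) on EL and N = (39.20, 24.90) on NR. Then |ZN| = |N − Z| = 46.44.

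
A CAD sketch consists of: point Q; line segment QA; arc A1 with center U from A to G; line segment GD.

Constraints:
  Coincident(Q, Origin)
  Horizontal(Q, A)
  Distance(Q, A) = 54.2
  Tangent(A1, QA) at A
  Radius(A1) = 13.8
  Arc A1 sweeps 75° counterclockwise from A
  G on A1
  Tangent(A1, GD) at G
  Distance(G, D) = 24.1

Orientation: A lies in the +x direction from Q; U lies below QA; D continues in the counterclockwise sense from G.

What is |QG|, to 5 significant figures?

42.131

Q is at the origin; Q and A share the same y with |QA| = 54.2 and A on the +x side, so A = (54.200, 0.0000). Since A1 is tangent to QA there, UA ⟂ QA, so U = A + (0, -13.8) = (54.200, -13.800). On A1, A sits at bearing 90° from U; a 75° counterclockwise sweep puts G at bearing 165°, so G = U + 13.8·(cos 165°, sin 165°) = (40.870, -10.228). Then |QG| = |G − Q| = 42.131.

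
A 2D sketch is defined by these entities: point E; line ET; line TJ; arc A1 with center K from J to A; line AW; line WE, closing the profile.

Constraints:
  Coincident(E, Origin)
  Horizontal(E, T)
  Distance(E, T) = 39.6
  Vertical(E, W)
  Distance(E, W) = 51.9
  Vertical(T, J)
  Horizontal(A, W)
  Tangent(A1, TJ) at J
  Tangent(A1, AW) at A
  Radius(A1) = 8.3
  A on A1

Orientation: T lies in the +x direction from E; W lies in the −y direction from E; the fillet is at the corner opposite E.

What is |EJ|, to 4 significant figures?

58.90

The virtual corner opposite E is at (39.60, -51.90). The tangent condition forces KJ to be normal to TJ and tangency of A1 to AW means the radius KA is perpendicular to AW, with radius 8.3, so the center K sits 8.3 in from both sides at K = (31.30, -43.60). That places the tangent points at J = (39.60, -43.60) on TJ and A = (31.30, -51.90) on AW. Then |EJ| = |J − E| = 58.90.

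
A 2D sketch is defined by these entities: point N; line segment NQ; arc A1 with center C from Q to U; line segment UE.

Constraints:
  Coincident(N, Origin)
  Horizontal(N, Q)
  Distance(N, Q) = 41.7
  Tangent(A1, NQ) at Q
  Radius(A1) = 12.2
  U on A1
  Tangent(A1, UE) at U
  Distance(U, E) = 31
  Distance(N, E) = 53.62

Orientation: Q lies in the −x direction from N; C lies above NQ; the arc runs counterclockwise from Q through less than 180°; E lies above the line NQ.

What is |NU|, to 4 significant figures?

32.16

Checks: |CU| = 12.20 ✓; ∠(CU, UE) = 90.00° ✓; |UE| = 31.00 ✓; |NE| = 53.62 ✓.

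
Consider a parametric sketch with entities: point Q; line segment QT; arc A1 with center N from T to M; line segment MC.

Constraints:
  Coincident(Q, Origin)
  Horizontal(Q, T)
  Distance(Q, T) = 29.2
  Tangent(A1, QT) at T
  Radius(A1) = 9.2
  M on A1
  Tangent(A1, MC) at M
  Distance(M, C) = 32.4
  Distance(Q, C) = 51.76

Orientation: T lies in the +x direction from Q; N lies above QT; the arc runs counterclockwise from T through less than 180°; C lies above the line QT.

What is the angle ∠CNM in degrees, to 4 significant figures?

74.15°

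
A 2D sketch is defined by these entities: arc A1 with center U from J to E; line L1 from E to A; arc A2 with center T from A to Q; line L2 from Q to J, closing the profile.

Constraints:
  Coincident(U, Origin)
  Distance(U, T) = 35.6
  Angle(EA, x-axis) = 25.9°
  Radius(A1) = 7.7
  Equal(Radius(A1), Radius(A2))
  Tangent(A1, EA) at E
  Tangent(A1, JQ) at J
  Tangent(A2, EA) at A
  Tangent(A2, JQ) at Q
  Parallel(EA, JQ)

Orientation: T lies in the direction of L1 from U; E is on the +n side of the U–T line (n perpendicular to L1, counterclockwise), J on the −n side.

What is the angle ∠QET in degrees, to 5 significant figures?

11.188°

The slot axis is L1's direction at 25.9°, so u = (cos 25.9°, sin 25.9°) = (0.89956, 0.43680) and n = (−sin 25.9°, cos 25.9°) = (-0.43680, 0.89956). U is at the origin and T lies 35.6 along u from U, so T = 35.6·u = (32.024, 15.550). Tangency of A1 to both parallel lines with radius 7.7 puts E and J at U ± 7.7·n: E = (-3.3634, 6.9266), J = (3.3634, -6.9266). Equal radii place A and Q the same way about T: A = T + 7.7·n = (28.661, 22.477), Q = T − 7.7·n = (35.388, 8.6235). Then cos ∠QET = EQ·ET / (|EQ||ET|), giving 11.188°.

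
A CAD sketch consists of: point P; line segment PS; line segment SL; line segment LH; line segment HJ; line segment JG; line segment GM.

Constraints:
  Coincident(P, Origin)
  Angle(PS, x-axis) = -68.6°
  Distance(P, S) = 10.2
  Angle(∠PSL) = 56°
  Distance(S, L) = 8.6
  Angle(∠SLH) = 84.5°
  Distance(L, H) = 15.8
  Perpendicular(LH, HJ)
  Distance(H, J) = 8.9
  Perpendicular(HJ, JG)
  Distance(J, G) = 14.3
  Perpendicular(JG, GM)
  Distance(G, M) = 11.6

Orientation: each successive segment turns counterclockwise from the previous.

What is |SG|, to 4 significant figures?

0.7563

LH is perpendicular to HJ, so HJ runs at -119.1°; with |HJ| = 8.9, J = (-9.529, -2.510). HJ is perpendicular to JG, so JG runs at -29.10°; with |JG| = 14.3, G = (2.966, -9.465). Then |SG| = |G − S| = 0.7563.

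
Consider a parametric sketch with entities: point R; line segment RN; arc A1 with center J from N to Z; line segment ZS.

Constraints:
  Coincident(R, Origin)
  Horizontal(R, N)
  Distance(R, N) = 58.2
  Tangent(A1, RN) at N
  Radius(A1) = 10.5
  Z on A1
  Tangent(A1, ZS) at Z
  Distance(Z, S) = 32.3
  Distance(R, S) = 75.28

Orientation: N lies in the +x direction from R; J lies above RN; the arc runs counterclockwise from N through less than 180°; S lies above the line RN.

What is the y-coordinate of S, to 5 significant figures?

44.363

Checks: |JZ| = 10.50 ✓; ∠(JZ, ZS) = 90.00° ✓; |ZS| = 32.30 ✓; |RS| = 75.28 ✓.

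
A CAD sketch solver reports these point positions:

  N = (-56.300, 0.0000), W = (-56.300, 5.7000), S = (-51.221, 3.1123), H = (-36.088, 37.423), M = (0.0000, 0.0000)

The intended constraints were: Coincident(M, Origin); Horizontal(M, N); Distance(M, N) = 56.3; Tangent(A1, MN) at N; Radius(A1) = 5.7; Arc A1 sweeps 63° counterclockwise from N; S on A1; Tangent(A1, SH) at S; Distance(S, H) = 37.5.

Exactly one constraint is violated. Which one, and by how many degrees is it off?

Tangent(A1, SH) at S — off by 3.20°.

M = (0.00, 0.00) ✓; M.y = 0.00, N.y = 0.00 ✓; |MN| = 56.30 ✓; ∠(WN, NM) = 90.00° ✓; |WN| = 5.700 ✓; bearing(W→S) − bearing(W→N) = 63.00° ✓; |WS| = 5.700 ✓; ∠(WS, SH) = 86.80° ✗; |SH| = 37.50 ✓.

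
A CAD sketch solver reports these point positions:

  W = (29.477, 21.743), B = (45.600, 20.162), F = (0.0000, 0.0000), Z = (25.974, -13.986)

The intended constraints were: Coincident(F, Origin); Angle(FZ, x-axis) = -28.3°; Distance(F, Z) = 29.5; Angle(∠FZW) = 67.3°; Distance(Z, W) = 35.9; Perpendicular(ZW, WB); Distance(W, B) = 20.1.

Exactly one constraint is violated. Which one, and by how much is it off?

Distance(W, B) = 20.1 — off by 3.90.

F = (0.00, 0.00) ✓; FZ at -28.30° ✓; |FZ| = 29.50 ✓; ∠FZW = 67.30° ✓; |ZW| = 35.90 ✓; ∠(ZW, WB) = 90.00° ✓; |WB| = 16.20 ✗.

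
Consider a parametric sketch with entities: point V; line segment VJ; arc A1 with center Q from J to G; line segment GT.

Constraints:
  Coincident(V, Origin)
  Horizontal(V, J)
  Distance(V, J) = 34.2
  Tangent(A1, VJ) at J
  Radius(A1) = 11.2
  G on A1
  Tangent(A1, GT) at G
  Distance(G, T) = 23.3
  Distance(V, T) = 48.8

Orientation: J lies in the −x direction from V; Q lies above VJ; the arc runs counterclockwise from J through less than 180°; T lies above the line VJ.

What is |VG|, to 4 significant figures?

28.13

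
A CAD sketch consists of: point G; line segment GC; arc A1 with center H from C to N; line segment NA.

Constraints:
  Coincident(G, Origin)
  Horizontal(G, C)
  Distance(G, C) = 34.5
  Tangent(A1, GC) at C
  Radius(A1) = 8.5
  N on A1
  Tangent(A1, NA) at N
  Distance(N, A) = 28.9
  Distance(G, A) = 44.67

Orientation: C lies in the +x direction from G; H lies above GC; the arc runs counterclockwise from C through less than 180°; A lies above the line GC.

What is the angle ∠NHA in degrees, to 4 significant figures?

73.61°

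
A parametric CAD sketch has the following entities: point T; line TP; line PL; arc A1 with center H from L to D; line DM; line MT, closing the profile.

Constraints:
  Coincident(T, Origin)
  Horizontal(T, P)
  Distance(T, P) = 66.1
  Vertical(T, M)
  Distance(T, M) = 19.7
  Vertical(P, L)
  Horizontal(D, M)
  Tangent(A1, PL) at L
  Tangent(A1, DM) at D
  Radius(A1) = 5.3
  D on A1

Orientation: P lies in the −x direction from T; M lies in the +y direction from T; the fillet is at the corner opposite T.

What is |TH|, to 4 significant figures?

62.48

T is at the origin; TP is horizontal with |TP| = 66.1 and P on the −x side, so P = (-66.10, 0.000). TM is vertical with |TM| = 19.7 and M on the +y side, so M = (0.000, 19.70). The virtual corner opposite T is at (-66.10, 19.70). The tangent condition forces HL to be normal to PL and tangency of A1 to DM means the radius HD is perpendicular to DM, with radius 5.3, so the center H sits 5.3 in from both sides at H = (-60.80, 14.40). Then |TH| = |H − T| = 62.48.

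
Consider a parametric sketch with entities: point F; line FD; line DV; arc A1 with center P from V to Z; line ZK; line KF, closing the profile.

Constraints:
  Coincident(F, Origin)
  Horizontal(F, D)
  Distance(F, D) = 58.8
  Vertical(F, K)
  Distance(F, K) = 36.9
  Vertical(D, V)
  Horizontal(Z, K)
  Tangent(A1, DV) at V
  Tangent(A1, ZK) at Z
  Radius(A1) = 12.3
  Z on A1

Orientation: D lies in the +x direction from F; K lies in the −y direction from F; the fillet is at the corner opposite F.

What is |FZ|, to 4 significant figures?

59.36

F is at the origin; F and D share the same y with |FD| = 58.8 and D on the +x side, so D = (58.80, 0.000). F and K share the same x with |FK| = 36.9 and K on the −y side, so K = (0.000, -36.90). The virtual corner opposite F is at (58.80, -36.90). Tangency of A1 to DV means the radius PV is perpendicular to DV and tangency of A1 to ZK means the radius PZ is perpendicular to ZK, with radius 12.3, so the center P sits 12.3 in from both sides at P = (46.50, -24.60). That places the tangent points at V = (58.80, -24.60) on DV and Z = (46.50, -36.90) on ZK. Then |FZ| = |Z − F| = 59.36.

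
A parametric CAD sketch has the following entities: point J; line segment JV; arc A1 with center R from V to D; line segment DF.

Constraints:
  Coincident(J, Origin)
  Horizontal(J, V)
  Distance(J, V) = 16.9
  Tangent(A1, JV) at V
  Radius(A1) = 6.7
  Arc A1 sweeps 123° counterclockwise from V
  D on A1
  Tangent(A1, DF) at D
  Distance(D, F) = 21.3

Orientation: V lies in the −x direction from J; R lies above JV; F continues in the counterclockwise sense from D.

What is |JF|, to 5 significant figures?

36.325

J is at the origin; J and V share the same y with |JV| = 16.9 and V on the −x side, so V = (-16.900, 0.0000). Tangency of A1 to JV means the radius RV is perpendicular to JV, so R = V + (0, 6.7) = (-16.900, 6.7000). On A1, V sits at bearing -90° from R; a 123° counterclockwise sweep puts D at bearing 33°, so D = R + 6.7·(cos 33°, sin 33°) = (-11.281, 10.349). A1 meets DF tangentially, so RD is at right angles to DF, so DF runs along (−sin 33°, cos 33°); with |DF| = 21.3, F = (-22.882, 28.213). Then |JF| = |F − J| = 36.325.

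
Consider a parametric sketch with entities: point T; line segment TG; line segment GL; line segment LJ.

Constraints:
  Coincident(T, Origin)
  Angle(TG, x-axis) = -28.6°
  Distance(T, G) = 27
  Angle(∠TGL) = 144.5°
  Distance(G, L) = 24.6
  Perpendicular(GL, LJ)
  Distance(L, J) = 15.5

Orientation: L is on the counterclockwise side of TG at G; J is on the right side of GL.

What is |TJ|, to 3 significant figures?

56.1

T is at the origin; TG runs at -28.6° with length 27.0, so G = 27.0·(cos -28.6°, sin -28.6°) = (23.7, -12.9). ∠TGL = 144.5°, so GL runs at -28.6° + (180° − 144.5°) = 6.90° from the x-axis; with |GL| = 24.6, L = G + 24.6·(cos 6.90°, sin 6.90°) = (48.1, -9.97). The perpendicularity gives LJ at right angles to GL; with |LJ| = 15.5 on the right of GL, J = L + 15.5·(0.120, -0.993) = (50.0, -25.4). Then |TJ| = |J − T| = 56.1.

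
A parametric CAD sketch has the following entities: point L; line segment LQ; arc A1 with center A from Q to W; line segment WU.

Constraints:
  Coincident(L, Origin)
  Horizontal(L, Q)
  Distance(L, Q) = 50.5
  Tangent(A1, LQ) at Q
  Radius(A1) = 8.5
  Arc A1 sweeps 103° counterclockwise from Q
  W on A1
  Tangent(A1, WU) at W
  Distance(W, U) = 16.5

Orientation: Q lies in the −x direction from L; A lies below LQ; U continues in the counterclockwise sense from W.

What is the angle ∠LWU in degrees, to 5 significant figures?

87.045°

L is at the origin; LQ is horizontal with |LQ| = 50.5 and Q on the −x side, so Q = (-50.500, 0.0000). A1 meets LQ tangentially, so AQ is at right angles to LQ, so A = Q + (0, -8.5) = (-50.500, -8.5000). On A1, Q sits at bearing 90° from A; a 103° counterclockwise sweep puts W at bearing 193°, so W = A + 8.5·(cos 193°, sin 193°) = (-58.782, -10.412). Since A1 is tangent to WU there, AW ⟂ WU, so WU runs along (−sin 193°, cos 193°); with |WU| = 16.5, U = (-55.070, -26.489). Then cos ∠LWU = WL·WU / (|WL||WU|), giving 87.045°.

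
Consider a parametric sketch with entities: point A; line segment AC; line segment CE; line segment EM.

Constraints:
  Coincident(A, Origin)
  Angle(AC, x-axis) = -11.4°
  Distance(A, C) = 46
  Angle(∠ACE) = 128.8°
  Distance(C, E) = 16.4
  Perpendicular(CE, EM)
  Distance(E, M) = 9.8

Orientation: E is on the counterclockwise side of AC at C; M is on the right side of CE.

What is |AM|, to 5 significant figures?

64.258

A is at the origin; AC runs at -11.4° with length 46.0, so C = 46.0·(cos -11.4°, sin -11.4°) = (45.092, -9.0922). ∠ACE = 128.8°, so CE runs at -11.4° + (180° − 128.8°) = 39.800° from the x-axis; with |CE| = 16.4, E = C + 16.4·(cos 39.800°, sin 39.800°) = (57.692, 1.4056). CE is perpendicular to EM; with |EM| = 9.8 on the right of CE, M = E + 9.8·(0.64011, -0.76828) = (63.965, -6.1236). Then |AM| = |M − A| = 64.258.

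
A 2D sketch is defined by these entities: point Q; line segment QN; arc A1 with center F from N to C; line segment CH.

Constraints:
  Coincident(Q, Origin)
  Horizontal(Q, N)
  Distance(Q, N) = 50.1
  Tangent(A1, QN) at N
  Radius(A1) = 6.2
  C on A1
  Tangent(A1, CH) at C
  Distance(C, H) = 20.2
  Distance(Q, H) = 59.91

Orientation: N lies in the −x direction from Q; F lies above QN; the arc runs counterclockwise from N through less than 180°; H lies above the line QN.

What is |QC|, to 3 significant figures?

45.4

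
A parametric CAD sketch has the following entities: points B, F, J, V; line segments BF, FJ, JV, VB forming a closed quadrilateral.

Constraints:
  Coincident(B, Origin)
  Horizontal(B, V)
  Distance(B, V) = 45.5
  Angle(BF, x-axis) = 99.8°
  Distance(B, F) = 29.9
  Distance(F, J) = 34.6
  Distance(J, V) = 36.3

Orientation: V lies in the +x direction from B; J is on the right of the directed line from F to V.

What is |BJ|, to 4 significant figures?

9.475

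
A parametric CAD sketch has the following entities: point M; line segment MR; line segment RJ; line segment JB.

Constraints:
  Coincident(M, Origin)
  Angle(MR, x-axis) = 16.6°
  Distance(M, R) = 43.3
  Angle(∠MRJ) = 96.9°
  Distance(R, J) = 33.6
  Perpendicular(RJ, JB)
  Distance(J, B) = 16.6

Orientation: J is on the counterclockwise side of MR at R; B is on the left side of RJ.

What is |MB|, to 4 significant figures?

46.92

M is at the origin; MR runs at 16.6° with length 43.3, so R = 43.3·(cos 16.6°, sin 16.6°) = (41.50, 12.37). ∠MRJ = 96.9°, so RJ runs at 16.6° + (180° − 96.9°) = 99.70° from the x-axis; with |RJ| = 33.6, J = R + 33.6·(cos 99.70°, sin 99.70°) = (35.83, 45.49). The perpendicularity gives JB at right angles to RJ; with |JB| = 16.6 on the left of RJ, B = J + 16.6·(-0.9857, -0.1685) = (19.47, 42.69). Then |MB| = |B − M| = 46.92.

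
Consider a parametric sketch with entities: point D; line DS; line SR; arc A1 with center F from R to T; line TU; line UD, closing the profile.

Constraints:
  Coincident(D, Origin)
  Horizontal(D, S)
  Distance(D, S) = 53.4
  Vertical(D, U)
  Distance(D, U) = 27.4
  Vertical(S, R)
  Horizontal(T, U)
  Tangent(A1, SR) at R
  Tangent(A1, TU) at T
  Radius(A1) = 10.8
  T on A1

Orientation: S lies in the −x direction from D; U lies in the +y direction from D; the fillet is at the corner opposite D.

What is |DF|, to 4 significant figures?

45.72

D and U share the same x with |DU| = 27.4 and U on the +y side, so U = (0.000, 27.40). The virtual corner opposite D is at (-53.40, 27.40). The tangent condition forces FR to be normal to SR and A1 meets TU tangentially, so FT is at right angles to TU, with radius 10.8, so the center F sits 10.8 in from both sides at F = (-42.60, 16.60). Then |DF| = |F − D| = 45.72.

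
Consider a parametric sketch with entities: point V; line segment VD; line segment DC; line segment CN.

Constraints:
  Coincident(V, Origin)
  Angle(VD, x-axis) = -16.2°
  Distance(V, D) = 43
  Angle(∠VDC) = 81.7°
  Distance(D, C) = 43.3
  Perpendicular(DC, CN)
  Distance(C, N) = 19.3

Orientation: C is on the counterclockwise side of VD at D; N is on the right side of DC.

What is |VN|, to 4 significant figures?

72.12

V is at the origin; VD runs at -16.2° with length 43.0, so D = 43.0·(cos -16.2°, sin -16.2°) = (41.29, -12.00). ∠VDC = 81.7°, so DC runs at -16.2° + (180° − 81.7°) = 82.10° from the x-axis; with |DC| = 43.3, C = D + 43.3·(cos 82.10°, sin 82.10°) = (47.24, 30.89). The perpendicularity gives CN at right angles to DC; with |CN| = 19.3 on the right of DC, N = C + 19.3·(0.9905, -0.1374) = (66.36, 28.24). Then |VN| = |N − V| = 72.12.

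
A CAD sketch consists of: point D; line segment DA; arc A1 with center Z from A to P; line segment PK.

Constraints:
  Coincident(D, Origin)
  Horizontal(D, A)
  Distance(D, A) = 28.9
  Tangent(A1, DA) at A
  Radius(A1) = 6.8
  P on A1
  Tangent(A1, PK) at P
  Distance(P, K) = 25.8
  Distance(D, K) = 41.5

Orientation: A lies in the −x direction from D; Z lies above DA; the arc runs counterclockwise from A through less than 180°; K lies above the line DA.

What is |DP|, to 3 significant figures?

23.4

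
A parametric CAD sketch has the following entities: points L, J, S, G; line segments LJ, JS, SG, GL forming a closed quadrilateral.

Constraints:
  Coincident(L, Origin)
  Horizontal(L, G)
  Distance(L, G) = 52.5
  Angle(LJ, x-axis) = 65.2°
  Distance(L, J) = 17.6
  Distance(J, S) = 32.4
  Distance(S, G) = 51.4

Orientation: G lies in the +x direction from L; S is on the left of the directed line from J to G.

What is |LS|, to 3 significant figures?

49.9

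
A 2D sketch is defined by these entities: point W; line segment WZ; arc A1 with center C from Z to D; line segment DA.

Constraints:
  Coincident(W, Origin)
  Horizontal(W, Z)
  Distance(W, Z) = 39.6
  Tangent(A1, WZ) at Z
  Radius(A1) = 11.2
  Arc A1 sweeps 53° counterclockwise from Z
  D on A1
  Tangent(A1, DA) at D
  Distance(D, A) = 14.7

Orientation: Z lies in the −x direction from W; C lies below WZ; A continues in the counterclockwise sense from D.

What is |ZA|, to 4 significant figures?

24.06

W is at the origin; WZ is horizontal with |WZ| = 39.6 and Z on the −x side, so Z = (-39.60, 0.000). The tangent condition forces CZ to be normal to WZ, so C = Z + (0, -11.2) = (-39.60, -11.20). On A1, Z sits at bearing 90° from C; a 53° counterclockwise sweep puts D at bearing 143°, so D = C + 11.2·(cos 143°, sin 143°) = (-48.54, -4.460). Tangency of A1 to DA means the radius CD is perpendicular to DA, so DA runs along (−sin 143°, cos 143°); with |DA| = 14.7, A = (-57.39, -16.20). Then |ZA| = |A − Z| = 24.06.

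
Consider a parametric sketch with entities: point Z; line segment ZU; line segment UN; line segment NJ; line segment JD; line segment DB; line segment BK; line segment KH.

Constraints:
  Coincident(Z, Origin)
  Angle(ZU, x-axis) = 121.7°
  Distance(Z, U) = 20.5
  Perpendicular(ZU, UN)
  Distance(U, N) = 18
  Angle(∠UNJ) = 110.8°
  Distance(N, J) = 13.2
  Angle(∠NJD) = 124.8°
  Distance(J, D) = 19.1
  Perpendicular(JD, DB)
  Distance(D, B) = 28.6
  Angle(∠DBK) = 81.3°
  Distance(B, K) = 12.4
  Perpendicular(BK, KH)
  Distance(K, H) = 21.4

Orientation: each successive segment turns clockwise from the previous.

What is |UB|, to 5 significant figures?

16.719

Z is at the origin; ZU runs at 121.7° with length 20.5, so U = (-10.772, 17.442). The perpendicularity gives UN at right angles to ZU, so UN runs at 31.700°; with |UN| = 18.0, N = (4.5424, 26.900). ∠UNJ = 110.8° gives NJ at -37.500° from the x-axis; with |NJ| = 13.2, J = (15.015, 18.864). ∠NJD = 124.8° gives JD at -92.700° from the x-axis; with |JD| = 19.1, D = (14.115, -0.21433). JD is perpendicular to DB, so DB runs at 177.30°; with |DB| = 28.6, B = (-14.453, 1.1329). Then |UB| = |B − U| = 16.719.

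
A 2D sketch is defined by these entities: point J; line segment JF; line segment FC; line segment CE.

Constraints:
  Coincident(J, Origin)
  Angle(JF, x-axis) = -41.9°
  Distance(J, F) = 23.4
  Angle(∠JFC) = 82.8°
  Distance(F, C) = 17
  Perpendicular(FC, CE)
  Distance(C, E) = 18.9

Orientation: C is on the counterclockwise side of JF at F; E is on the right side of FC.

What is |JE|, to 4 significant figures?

44.40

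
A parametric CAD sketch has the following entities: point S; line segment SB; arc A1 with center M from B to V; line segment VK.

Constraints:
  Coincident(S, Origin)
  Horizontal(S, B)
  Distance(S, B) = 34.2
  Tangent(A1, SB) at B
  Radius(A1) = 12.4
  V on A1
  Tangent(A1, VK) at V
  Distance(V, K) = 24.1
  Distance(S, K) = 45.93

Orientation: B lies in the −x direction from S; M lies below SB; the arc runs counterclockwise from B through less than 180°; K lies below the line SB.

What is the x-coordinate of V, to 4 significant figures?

-42.87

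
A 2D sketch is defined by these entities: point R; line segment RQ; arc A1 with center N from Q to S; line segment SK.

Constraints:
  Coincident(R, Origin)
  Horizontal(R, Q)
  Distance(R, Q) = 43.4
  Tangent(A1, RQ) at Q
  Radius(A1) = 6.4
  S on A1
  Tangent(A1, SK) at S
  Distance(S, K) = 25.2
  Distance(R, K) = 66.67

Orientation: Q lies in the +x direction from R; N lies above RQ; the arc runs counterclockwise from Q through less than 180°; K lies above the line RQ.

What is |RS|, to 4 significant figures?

48.96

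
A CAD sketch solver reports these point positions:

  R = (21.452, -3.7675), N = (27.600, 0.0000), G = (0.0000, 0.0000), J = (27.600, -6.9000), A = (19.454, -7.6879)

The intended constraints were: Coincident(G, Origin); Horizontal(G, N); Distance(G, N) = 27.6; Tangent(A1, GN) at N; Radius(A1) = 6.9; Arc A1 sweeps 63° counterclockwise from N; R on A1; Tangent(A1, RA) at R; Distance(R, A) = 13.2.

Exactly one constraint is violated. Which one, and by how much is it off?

Distance(R, A) = 13.2 — off by 8.80.

G = (0.00, 0.00) ✓; G.y = 0.00, N.y = 0.00 ✓; |GN| = 27.60 ✓; ∠(JN, NG) = 90.00° ✓; |JN| = 6.900 ✓; bearing(J→R) − bearing(J→N) = 63.00° ✓; |JR| = 6.900 ✓; ∠(JR, RA) = 90.01° ✓; |RA| = 4.400 ✗.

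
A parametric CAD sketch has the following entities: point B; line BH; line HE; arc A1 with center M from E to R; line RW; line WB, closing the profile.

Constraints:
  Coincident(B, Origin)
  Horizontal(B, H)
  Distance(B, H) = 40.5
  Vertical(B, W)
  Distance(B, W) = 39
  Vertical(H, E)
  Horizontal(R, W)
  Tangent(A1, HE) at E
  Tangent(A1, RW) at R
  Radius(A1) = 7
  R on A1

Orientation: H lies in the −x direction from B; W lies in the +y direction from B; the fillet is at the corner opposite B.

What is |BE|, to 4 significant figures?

51.62

B is at the origin; B and H share the same y with |BH| = 40.5 and H on the −x side, so H = (-40.50, 0.000). BW is vertical with |BW| = 39.0 and W on the +y side, so W = (0.000, 39.00). The virtual corner opposite B is at (-40.50, 39.00). A1 meets HE tangentially, so ME is at right angles to HE and tangency of A1 to RW means the radius MR is perpendicular to RW, with radius 7.0, so the center M sits 7.0 in from both sides at M = (-33.50, 32.00). That places the tangent points at E = (-40.50, 32.00) on HE and R = (-33.50, 39.00) on RW. Then |BE| = |E − B| = 51.62.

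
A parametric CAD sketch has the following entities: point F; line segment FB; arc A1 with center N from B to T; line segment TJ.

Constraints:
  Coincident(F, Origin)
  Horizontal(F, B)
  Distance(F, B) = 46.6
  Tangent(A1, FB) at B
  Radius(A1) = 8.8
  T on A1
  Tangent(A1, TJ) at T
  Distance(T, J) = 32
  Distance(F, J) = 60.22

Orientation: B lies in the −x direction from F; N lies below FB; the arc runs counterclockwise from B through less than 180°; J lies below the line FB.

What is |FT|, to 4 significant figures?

56.10

F is at the origin; F and B share the same y with |FB| = 46.6 and B on the −x side, so B = (-46.60, 0.000). The tangent condition forces NB to be normal to FB, so N = B + (0, -8.8) = (-46.60, -8.800). Since NT ⟂ TJ (tangency), |NJ| = √(8.8² + 32.0²) = 33.19 regardless of where T sits on A1. So J lies on both circle(F, 60.22) and circle(N, 33.19); the below-FB intersection is J = (-43.32, -41.83). T is the foot of the tangent from J: T = (-54.81, -11.96).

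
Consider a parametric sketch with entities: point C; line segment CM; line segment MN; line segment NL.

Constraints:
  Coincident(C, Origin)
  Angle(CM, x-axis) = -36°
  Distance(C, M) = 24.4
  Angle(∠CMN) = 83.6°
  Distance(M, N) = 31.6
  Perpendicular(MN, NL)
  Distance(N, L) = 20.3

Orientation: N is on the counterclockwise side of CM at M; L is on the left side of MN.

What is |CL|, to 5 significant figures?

29.149

C is at the origin; CM runs at -36.0° with length 24.4, so M = 24.4·(cos -36.0°, sin -36.0°) = (19.740, -14.342). ∠CMN = 83.6°, so MN runs at -36.0° + (180° − 83.6°) = 60.400° from the x-axis; with |MN| = 31.6, N = M + 31.6·(cos 60.400°, sin 60.400°) = (35.349, 13.134). MN ⟂ NL; with |NL| = 20.3 on the left of MN, L = N + 20.3·(-0.86949, 0.49394) = (17.698, 23.161). Then |CL| = |L − C| = 29.149.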